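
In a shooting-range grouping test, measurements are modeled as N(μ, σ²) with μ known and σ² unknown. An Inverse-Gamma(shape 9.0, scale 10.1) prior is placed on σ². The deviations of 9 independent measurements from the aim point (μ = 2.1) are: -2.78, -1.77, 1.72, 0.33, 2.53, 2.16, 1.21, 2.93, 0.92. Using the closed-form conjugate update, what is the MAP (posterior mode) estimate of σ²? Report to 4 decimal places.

1.9342

With known mean μ and an Inverse-Gamma(α, β) prior on σ², the Normal likelihood is conjugate: posterior is Inv-Gamma(α + n/2, β + Σ(xᵢ−μ)²/2).
Σ(xᵢ−μ)² = (-2.78)² + (-1.77)² + (1.72)² + (0.33)² + (2.53)² + (2.16)² + (1.21)² + (2.93)² + (0.92)² = 35.8905.
Posterior: Inv-Gamma(9.0 + 9/2, 10.1 + 35.8905/2) = Inv-Gamma(13.50, 28.04525).
Mode = β/(α+1) = 28.04525/14.50 = 1.9342.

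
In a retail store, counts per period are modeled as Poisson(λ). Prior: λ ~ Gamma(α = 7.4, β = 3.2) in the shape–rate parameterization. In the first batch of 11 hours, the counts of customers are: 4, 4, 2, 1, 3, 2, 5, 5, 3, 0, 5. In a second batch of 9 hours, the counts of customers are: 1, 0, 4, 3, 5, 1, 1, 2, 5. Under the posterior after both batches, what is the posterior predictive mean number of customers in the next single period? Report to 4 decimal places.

With a Gamma(shape α, rate β) prior, the Poisson likelihood is conjugate: the posterior is Gamma(α + ΣXᵢ, β + n).
Batch 1: sum of counts S = 34 over n = 11 hours.
After batch 1: Gamma(α+S, β+n) = Gamma(7.4+34, 3.2+11) = Gamma(41.4, 14.2).
Batch 2: sum of counts S = 22 over n = 9 hours.
After batch 2: Gamma(α+S, β+n) = Gamma(41.4+22, 14.2+9) = Gamma(63.4, 23.2).
The predictive distribution for one future period is NegBinom with mean α/β = 2.7328.

2.7328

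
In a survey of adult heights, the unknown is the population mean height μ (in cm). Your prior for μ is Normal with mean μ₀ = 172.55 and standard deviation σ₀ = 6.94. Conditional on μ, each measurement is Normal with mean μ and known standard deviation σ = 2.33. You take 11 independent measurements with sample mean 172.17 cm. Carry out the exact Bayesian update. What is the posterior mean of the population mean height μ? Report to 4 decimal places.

For Normal data with known variance σ², a Normal(μ₀, σ₀²) prior on μ is conjugate. Posterior precision = 1/σ₀² + n/σ²; posterior mean is the precision-weighted average of μ₀ and x̄.
n·x̄ = 11·172.17 = 1893.87.
σ₀² = 6.94² = 48.1636, σ² = 2.33² = 5.4289; σ² + n·σ₀² = 5.4289 + 11·48.1636 = 535.2285.
Posterior mean = (μ₀/σ₀² + n·x̄/σ²)/(1/σ₀² + n/σ²) = (σ²·μ₀ + σ₀²·n·x̄)/(σ² + n·σ₀²) = (5.4289·172.55 + 48.1636·1893.87)/535.2285 = 92152.353827/535.2285 = 172.1739.

172.1739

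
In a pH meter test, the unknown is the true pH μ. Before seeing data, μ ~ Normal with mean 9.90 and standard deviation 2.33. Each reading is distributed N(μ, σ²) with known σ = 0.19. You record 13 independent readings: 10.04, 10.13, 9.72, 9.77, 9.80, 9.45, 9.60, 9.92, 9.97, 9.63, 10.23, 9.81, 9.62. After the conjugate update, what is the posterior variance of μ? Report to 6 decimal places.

For Normal data with known variance σ², a Normal(μ₀, σ₀²) prior on μ is conjugate. Posterior precision = 1/σ₀² + n/σ²; posterior mean is the precision-weighted average of μ₀ and x̄.
σ₀² = 2.33² = 5.4289, σ² = 0.19² = 0.0361; σ² + n·σ₀² = 0.0361 + 13·5.4289 = 70.6118.
Posterior precision = 1/σ₀² + n/σ² = 1/5.4289 + 13/0.0361 = (σ² + n·σ₀²)/(σ₀²σ²) = 70.6118/(5.4289·0.0361); posterior variance σₙ² = σ₀²σ²/(σ² + n·σ₀²) = 5.4289·0.0361/70.6118 = 0.002776.

0.002776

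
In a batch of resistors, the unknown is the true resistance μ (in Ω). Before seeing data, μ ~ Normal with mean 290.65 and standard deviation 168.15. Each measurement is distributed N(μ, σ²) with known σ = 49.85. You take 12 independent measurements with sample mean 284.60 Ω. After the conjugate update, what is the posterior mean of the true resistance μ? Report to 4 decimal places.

284.6440

For Normal data with known variance σ², a Normal(μ₀, σ₀²) prior on μ is conjugate. Posterior precision = 1/σ₀² + n/σ²; posterior mean is the precision-weighted average of μ₀ and x̄.
n·x̄ = 12·284.60 = 3415.2.
σ₀² = 168.15² = 28274.4225, σ² = 49.85² = 2485.0225; σ² + n·σ₀² = 2485.0225 + 12·28274.4225 = 341778.0925.
Posterior mean = (μ₀/σ₀² + n·x̄/σ²)/(1/σ₀² + n/σ²) = (σ²·μ₀ + σ₀²·n·x̄)/(σ² + n·σ₀²) = (2485.0225·290.65 + 28274.4225·3415.2)/341778.0925 = 97285079.511625/341778.0925 = 284.6440.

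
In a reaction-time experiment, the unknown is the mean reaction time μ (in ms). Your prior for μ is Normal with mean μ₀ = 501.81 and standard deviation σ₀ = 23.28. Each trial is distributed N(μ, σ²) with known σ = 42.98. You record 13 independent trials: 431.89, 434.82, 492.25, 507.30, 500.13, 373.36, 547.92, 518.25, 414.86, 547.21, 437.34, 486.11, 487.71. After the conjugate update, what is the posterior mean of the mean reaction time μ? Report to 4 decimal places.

480.8221

For Normal data with known variance σ², a Normal(μ₀, σ₀²) prior on μ is conjugate. Posterior precision = 1/σ₀² + n/σ²; posterior mean is the precision-weighted average of μ₀ and x̄.
Σxᵢ = 431.89 + 434.82 + 492.25 + 507.30 + 500.13 + 373.36 + 547.92 + 518.25 + 414.86 + 547.21 + 437.34 + 486.11 + 487.71 = 6179.15, so n·x̄ = 6179.15.
σ₀² = 23.28² = 541.9584, σ² = 42.98² = 1847.2804; σ² + n·σ₀² = 1847.2804 + 13·541.9584 = 8892.7396.
Posterior mean = (μ₀/σ₀² + n·x̄/σ²)/(1/σ₀² + n/σ²) = (σ²·μ₀ + σ₀²·n·x̄)/(σ² + n·σ₀²) = (1847.2804·501.81 + 541.9584·6179.15)/8892.7396 = 4275826.024884/8892.7396 = 480.8221.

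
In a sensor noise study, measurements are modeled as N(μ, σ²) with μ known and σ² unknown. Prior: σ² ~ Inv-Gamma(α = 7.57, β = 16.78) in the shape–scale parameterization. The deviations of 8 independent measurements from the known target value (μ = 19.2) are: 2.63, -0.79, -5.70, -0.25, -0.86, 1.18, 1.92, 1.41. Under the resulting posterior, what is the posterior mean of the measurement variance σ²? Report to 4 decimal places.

With known mean μ and an Inverse-Gamma(α, β) prior on σ², the Normal likelihood is conjugate: posterior is Inv-Gamma(α + n/2, β + Σ(xᵢ−μ)²/2).
Σ(xᵢ−μ)² = (2.63)² + (-0.79)² + (-5.70)² + (-0.25)² + (-0.86)² + (1.18)² + (1.92)² + (1.41)² = 47.9000.
Posterior: Inv-Gamma(7.57 + 8/2, 16.78 + 47.9000/2) = Inv-Gamma(11.57, 40.73000).
E[σ²|data] = β/(α−1) = 40.73000/10.57 = 3.8534.

3.8534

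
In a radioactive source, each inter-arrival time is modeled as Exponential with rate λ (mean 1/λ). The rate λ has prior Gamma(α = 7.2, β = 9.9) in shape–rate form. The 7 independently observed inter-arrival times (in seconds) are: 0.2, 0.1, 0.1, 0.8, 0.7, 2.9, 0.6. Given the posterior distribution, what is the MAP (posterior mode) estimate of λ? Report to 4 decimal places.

With a Gamma(shape α, rate β) prior on the exponential rate λ, the posterior after n observations with total T = Σxᵢ is Gamma(α+n, β+T).
Sum of observations T = 5.4 seconds; n = 7.
Posterior: Gamma(7.2+7, 9.9+5.4) = Gamma(14.2, 15.3).
Mode = (α−1)/β = 0.8627.

0.8627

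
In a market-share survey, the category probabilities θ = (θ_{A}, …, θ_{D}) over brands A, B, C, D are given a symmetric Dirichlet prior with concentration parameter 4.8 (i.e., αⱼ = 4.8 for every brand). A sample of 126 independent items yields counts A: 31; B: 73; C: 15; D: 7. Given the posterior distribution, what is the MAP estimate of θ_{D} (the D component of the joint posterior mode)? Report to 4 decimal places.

0.0765

The Dirichlet prior is conjugate to the Multinomial likelihood: each posterior αⱼ = prior αⱼ + observed count nⱼ.
Posterior concentration: (35.8, 77.8, 19.8, 11.8), total = 145.2.
Joint mode component: (α_{D}−1)/(Σα−K) = 10.8/141.2 = 0.0765.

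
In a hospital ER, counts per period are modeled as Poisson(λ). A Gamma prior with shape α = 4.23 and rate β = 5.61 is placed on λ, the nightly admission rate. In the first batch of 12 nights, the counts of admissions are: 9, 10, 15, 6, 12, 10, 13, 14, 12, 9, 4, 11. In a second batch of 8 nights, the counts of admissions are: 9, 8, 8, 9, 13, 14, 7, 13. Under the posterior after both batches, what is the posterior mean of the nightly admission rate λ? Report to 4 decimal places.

8.2089

With a Gamma(shape α, rate β) prior, the Poisson likelihood is conjugate: the posterior is Gamma(α + ΣXᵢ, β + n).
Batch 1: sum of counts S = 125 over n = 12 nights.
After batch 1: Gamma(α+S, β+n) = Gamma(4.23+125, 5.61+12) = Gamma(129.23, 17.61).
Batch 2: sum of counts S = 81 over n = 8 nights.
After batch 2: Gamma(α+S, β+n) = Gamma(129.23+81, 17.61+8) = Gamma(210.23, 25.61).
Posterior mean = α/β = 210.23/25.61 = 8.2089.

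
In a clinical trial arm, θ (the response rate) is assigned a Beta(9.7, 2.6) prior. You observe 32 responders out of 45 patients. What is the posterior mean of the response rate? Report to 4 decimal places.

0.7277

The Beta prior is conjugate to a Binomial/Bernoulli likelihood; the update adds successes to α and failures to β.
Posterior: Beta(α+k, β+n−k) = Beta(9.7+32, 2.6+13) = Beta(41.7, 15.6).
Posterior mean = α/(α+β) = 41.7/57.3 = 0.7277.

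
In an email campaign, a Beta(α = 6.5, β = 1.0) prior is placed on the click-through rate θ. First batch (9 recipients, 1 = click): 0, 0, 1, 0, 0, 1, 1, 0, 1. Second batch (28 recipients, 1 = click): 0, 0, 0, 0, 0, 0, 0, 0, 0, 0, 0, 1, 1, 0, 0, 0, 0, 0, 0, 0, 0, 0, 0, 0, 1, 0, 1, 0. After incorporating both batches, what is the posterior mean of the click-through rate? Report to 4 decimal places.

0.3258

The Beta prior is conjugate to a Binomial/Bernoulli likelihood; the update adds successes to α and failures to β.
After batch 1: Beta(6.5+4, 1.0+5) = Beta(10.5, 6.0).
After batch 2: Beta(10.5+4, 6.0+24) = Beta(14.5, 30.0).
Posterior mean = α/(α+β) = 14.5/44.5 = 0.3258.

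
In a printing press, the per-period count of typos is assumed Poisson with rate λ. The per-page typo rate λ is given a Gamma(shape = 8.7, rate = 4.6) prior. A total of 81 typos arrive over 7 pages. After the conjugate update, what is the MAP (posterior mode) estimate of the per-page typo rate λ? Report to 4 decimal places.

With a Gamma(shape α, rate β) prior, the Poisson likelihood is conjugate: the posterior is Gamma(α + ΣXᵢ, β + n).
Posterior: Gamma(α+S, β+n) = Gamma(8.7+81, 4.6+7) = Gamma(89.7, 11.6).
Mode of Gamma(α,β) for α≥1 is (α−1)/β = 88.7/11.6 = 7.6466.

7.6466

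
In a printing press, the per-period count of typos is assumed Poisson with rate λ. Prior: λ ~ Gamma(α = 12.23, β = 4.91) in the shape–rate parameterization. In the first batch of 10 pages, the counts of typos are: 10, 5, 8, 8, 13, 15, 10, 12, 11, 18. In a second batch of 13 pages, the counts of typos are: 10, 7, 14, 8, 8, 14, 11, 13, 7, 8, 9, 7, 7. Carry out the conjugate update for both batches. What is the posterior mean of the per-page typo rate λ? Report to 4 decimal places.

8.7865

With a Gamma(shape α, rate β) prior, the Poisson likelihood is conjugate: the posterior is Gamma(α + ΣXᵢ, β + n).
Batch 1: sum of counts S = 110 over n = 10 pages.
After batch 1: Gamma(α+S, β+n) = Gamma(12.23+110, 4.91+10) = Gamma(122.23, 14.91).
Batch 2: sum of counts S = 123 over n = 13 pages.
After batch 2: Gamma(α+S, β+n) = Gamma(122.23+123, 14.91+13) = Gamma(245.23, 27.91).
Posterior mean = α/β = 245.23/27.91 = 8.7865.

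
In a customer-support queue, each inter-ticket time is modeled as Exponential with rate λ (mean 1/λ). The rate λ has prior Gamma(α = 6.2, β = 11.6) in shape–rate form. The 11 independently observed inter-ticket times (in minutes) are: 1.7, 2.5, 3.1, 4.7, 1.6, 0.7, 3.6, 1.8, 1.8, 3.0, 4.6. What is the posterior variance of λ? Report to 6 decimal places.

With a Gamma(shape α, rate β) prior on the exponential rate λ, the posterior after n observations with total T = Σxᵢ is Gamma(α+n, β+T).
Sum of observations T = 29.1 minutes; n = 11.
Posterior: Gamma(6.2+11, 11.6+29.1) = Gamma(17.2, 40.7).
Var = α/β² = 0.010383.

0.010383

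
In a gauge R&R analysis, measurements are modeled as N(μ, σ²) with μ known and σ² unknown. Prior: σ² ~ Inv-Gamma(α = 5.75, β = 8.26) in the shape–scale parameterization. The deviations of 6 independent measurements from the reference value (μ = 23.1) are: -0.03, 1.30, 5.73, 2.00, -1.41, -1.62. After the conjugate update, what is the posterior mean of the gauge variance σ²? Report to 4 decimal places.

3.8488

With known mean μ and an Inverse-Gamma(α, β) prior on σ², the Normal likelihood is conjugate: posterior is Inv-Gamma(α + n/2, β + Σ(xᵢ−μ)²/2).
Σ(xᵢ−μ)² = (-0.03)² + (1.30)² + (5.73)² + (2.00)² + (-1.41)² + (-1.62)² = 43.1363.
Posterior: Inv-Gamma(5.75 + 6/2, 8.26 + 43.1363/2) = Inv-Gamma(8.75, 29.82815).
E[σ²|data] = β/(α−1) = 29.82815/7.75 = 3.8488.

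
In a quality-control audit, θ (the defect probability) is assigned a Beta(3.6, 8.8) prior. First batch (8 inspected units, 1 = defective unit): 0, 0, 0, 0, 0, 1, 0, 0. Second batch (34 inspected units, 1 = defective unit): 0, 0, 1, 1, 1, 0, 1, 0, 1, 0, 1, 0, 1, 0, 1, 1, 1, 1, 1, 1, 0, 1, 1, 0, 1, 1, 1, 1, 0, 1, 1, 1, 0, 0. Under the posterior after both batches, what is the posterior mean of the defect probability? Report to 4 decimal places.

0.4890

The Beta prior is conjugate to a Binomial/Bernoulli likelihood; the update adds successes to α and failures to β.
After batch 1: Beta(3.6+1, 8.8+7) = Beta(4.6, 15.8).
After batch 2: Beta(4.6+22, 15.8+12) = Beta(26.6, 27.8).
Posterior mean = α/(α+β) = 26.6/54.4 = 0.4890.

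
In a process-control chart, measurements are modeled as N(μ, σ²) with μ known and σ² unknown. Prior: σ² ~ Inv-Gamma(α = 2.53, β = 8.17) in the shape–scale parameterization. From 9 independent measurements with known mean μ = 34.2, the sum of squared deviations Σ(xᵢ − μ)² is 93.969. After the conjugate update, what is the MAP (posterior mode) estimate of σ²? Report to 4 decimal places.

6.8686

With known mean μ and an Inverse-Gamma(α, β) prior on σ², the Normal likelihood is conjugate: posterior is Inv-Gamma(α + n/2, β + Σ(xᵢ−μ)²/2).
Posterior: Inv-Gamma(2.53 + 9/2, 8.17 + 93.969/2) = Inv-Gamma(7.03, 55.1545).
Mode = β/(α+1) = 55.1545/8.03 = 6.8686.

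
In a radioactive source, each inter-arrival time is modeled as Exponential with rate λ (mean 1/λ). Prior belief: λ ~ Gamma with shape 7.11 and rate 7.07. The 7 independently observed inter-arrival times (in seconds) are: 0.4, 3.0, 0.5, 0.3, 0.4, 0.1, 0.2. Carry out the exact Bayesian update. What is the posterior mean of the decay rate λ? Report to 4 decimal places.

With a Gamma(shape α, rate β) prior on the exponential rate λ, the posterior after n observations with total T = Σxᵢ is Gamma(α+n, β+T).
Sum of observations T = 4.9 seconds; n = 7.
Posterior: Gamma(7.11+7, 7.07+4.9) = Gamma(14.11, 11.97).
Posterior mean of λ = α/β = 14.11/11.97 = 1.1788.

1.1788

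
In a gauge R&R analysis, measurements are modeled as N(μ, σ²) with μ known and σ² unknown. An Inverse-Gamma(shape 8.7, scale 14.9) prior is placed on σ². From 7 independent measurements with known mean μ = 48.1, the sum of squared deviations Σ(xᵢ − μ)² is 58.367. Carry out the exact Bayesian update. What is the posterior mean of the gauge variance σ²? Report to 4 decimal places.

3.9360

With known mean μ and an Inverse-Gamma(α, β) prior on σ², the Normal likelihood is conjugate: posterior is Inv-Gamma(α + n/2, β + Σ(xᵢ−μ)²/2).
Posterior: Inv-Gamma(8.7 + 7/2, 14.9 + 58.367/2) = Inv-Gamma(12.20, 44.0835).
E[σ²|data] = β/(α−1) = 44.0835/11.20 = 3.9360.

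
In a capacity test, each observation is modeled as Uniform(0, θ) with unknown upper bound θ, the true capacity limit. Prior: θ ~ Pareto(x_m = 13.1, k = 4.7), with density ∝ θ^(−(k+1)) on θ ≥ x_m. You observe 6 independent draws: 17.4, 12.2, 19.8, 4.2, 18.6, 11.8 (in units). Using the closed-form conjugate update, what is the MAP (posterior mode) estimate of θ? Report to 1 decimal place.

A Pareto(scale x_m, shape k) prior on the upper bound θ of Uniform(0, θ) is conjugate: posterior is Pareto(max(x_m, max xᵢ), k + n).
Sample maximum = 19.8; prior scale x_m = 13.1 → posterior scale = max = 19.8.
Posterior shape = 4.7 + 6 = 10.7.
The Pareto density is decreasing on [x_m, ∞), so the mode is x_m = 19.8.

19.8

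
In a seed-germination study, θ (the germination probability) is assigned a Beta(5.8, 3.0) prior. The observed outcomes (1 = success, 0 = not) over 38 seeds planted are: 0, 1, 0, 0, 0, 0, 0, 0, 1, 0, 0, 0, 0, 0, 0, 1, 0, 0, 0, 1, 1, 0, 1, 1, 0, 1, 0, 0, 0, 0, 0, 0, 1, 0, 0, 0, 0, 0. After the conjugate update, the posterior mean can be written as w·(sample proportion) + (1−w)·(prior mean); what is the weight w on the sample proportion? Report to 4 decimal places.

0.8120

The Beta prior is conjugate to a Binomial/Bernoulli likelihood; the update adds successes to α and failures to β.
Posterior mean = (α₀+k)/(α₀+β₀+n) = [n/(α₀+β₀+n)]·(k/n) + [(α₀+β₀)/(α₀+β₀+n)]·α₀/(α₀+β₀), so only n and the prior enter the weight.
The weight on the data is w = n/(α₀+β₀+n) = 38/(5.8+3.0+38) = 38/46.8 = 0.8120.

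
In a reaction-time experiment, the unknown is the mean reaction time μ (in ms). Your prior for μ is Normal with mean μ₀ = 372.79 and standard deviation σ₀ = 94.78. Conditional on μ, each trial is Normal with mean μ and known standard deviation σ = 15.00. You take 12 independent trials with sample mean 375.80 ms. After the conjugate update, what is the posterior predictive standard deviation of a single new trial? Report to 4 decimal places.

15.6112

For Normal data with known variance σ², a Normal(μ₀, σ₀²) prior on μ is conjugate. Posterior precision = 1/σ₀² + n/σ²; posterior mean is the precision-weighted average of μ₀ and x̄.
σ₀² = 94.78² = 8983.2484, σ² = 15.00² = 225; σ² + n·σ₀² = 225 + 12·8983.2484 = 108023.9808.
Posterior precision = 1/σ₀² + n/σ² = 1/8983.2484 + 12/225 = (σ² + n·σ₀²)/(σ₀²σ²) = 108023.9808/(8983.2484·225); posterior variance σₙ² = σ₀²σ²/(σ² + n·σ₀²) = 8983.2484·225/108023.9808 = 18.710946.
Predictive variance for one new observation = σₙ² + σ² = 8983.2484·225/108023.9808 + 225 = σ²·(σ₀² + 108023.9808)/108023.9808 = 225·117007.2292/108023.9808 = 243.710946; SD = √(225·117007.2292/108023.9808) = 15.6112.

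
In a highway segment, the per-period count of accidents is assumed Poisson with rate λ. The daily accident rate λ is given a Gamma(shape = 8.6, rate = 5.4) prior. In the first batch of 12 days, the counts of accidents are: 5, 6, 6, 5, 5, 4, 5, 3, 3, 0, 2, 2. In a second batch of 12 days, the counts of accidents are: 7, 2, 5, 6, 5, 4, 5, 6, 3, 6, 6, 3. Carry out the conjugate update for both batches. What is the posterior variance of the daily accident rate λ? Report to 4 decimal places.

0.1303

With a Gamma(shape α, rate β) prior, the Poisson likelihood is conjugate: the posterior is Gamma(α + ΣXᵢ, β + n).
Batch 1: sum of counts S = 46 over n = 12 days.
After batch 1: Gamma(α+S, β+n) = Gamma(8.6+46, 5.4+12) = Gamma(54.6, 17.4).
Batch 2: sum of counts S = 58 over n = 12 days.
After batch 2: Gamma(α+S, β+n) = Gamma(54.6+58, 17.4+12) = Gamma(112.6, 29.4).
Var = α/β² = 112.6/29.4² = 0.1303.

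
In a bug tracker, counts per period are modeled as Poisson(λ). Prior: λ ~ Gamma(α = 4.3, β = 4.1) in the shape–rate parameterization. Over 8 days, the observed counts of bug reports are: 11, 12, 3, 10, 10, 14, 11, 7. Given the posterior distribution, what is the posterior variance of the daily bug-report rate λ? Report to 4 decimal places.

With a Gamma(shape α, rate β) prior, the Poisson likelihood is conjugate: the posterior is Gamma(α + ΣXᵢ, β + n).
Sum of counts S = 78 over n = 8 days.
Posterior: Gamma(α+S, β+n) = Gamma(4.3+78, 4.1+8) = Gamma(82.3, 12.1).
Var = α/β² = 82.3/12.1² = 0.5621.

0.5621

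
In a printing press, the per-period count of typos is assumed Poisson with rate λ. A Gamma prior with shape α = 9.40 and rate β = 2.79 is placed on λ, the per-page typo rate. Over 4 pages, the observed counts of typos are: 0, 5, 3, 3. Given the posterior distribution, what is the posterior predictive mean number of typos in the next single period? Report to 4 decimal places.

With a Gamma(shape α, rate β) prior, the Poisson likelihood is conjugate: the posterior is Gamma(α + ΣXᵢ, β + n).
Sum of counts S = 11 over n = 4 pages.
Posterior: Gamma(α+S, β+n) = Gamma(9.40+11, 2.79+4) = Gamma(20.40, 6.79).
The predictive distribution for one future period is NegBinom with mean α/β = 3.0044.

3.0044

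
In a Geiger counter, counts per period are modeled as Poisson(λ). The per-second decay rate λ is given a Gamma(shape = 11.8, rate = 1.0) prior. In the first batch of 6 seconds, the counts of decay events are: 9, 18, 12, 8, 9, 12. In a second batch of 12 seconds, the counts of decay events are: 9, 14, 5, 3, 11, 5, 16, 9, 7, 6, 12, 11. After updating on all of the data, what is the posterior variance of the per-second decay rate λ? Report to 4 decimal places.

0.5202

With a Gamma(shape α, rate β) prior, the Poisson likelihood is conjugate: the posterior is Gamma(α + ΣXᵢ, β + n).
Batch 1: sum of counts S = 68 over n = 6 seconds.
After batch 1: Gamma(α+S, β+n) = Gamma(11.8+68, 1.0+6) = Gamma(79.8, 7.0).
Batch 2: sum of counts S = 108 over n = 12 seconds.
After batch 2: Gamma(α+S, β+n) = Gamma(79.8+108, 7.0+12) = Gamma(187.8, 19.0).
Var = α/β² = 187.8/19.0² = 0.5202.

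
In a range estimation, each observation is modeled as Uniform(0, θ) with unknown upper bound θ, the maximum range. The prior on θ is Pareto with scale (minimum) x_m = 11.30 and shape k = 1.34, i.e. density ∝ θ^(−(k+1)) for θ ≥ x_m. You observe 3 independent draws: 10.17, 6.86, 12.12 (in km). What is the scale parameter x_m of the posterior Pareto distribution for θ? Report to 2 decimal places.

12.12

A Pareto(scale x_m, shape k) prior on the upper bound θ of Uniform(0, θ) is conjugate: posterior is Pareto(max(x_m, max xᵢ), k + n).
Sample maximum = 12.12; prior scale x_m = 11.30 → posterior scale = max = 12.12.
Posterior shape = 1.34 + 3 = 4.34.
Posterior scale x_m = 12.12.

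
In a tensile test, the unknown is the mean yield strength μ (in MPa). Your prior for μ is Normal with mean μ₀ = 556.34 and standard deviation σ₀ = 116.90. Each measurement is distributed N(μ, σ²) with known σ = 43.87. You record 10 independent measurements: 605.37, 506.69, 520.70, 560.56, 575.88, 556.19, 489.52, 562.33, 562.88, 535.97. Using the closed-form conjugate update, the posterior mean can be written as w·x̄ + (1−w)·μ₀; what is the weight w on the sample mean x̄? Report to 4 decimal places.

For Normal data with known variance σ², a Normal(μ₀, σ₀²) prior on μ is conjugate. Posterior precision = 1/σ₀² + n/σ²; posterior mean is the precision-weighted average of μ₀ and x̄.
σ₀² = 116.90² = 13665.61, σ² = 43.87² = 1924.5769. Prior precision 1/σ₀² = 1/13665.61; data precision n/σ² = 10/1924.5769.
w = (n/σ²)/(1/σ₀² + n/σ²) = n·σ₀²/(σ² + n·σ₀²) = 10·13665.61/(1924.5769 + 10·13665.61) = 136656.1/138580.6769 = 0.9861.

0.9861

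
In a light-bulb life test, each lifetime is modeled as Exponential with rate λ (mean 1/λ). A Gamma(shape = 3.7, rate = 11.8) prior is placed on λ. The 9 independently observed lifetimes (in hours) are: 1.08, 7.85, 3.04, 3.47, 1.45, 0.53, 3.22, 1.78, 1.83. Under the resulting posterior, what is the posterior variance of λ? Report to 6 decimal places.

With a Gamma(shape α, rate β) prior on the exponential rate λ, the posterior after n observations with total T = Σxᵢ is Gamma(α+n, β+T).
Sum of observations T = 24.25 hours; n = 9.
Posterior: Gamma(3.7+9, 11.8+24.25) = Gamma(12.7, 36.05).
Var = α/β² = 0.009772.

0.009772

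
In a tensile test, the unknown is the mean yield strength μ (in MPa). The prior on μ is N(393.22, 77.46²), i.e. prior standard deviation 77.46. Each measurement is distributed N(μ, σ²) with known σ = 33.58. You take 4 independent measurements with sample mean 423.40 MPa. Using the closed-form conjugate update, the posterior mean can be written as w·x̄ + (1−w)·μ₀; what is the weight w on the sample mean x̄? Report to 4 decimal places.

For Normal data with known variance σ², a Normal(μ₀, σ₀²) prior on μ is conjugate. Posterior precision = 1/σ₀² + n/σ²; posterior mean is the precision-weighted average of μ₀ and x̄.
σ₀² = 77.46² = 6000.0516, σ² = 33.58² = 1127.6164. Prior precision 1/σ₀² = 1/6000.0516; data precision n/σ² = 4/1127.6164.
w = (n/σ²)/(1/σ₀² + n/σ²) = n·σ₀²/(σ² + n·σ₀²) = 4·6000.0516/(1127.6164 + 4·6000.0516) = 24000.2064/25127.8228 = 0.9551.

0.9551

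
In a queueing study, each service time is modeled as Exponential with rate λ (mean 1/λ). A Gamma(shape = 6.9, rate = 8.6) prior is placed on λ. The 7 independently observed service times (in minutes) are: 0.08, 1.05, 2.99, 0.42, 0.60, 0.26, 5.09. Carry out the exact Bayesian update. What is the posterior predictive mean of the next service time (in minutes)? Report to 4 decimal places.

1.4798

With a Gamma(shape α, rate β) prior on the exponential rate λ, the posterior after n observations with total T = Σxᵢ is Gamma(α+n, β+T).
Sum of observations T = 10.49 minutes; n = 7.
Posterior: Gamma(6.9+7, 8.6+10.49) = Gamma(13.9, 19.09).
The predictive distribution for the next observation is Lomax; its mean is β/(α−1) = 19.09/12.9 = 1.4798.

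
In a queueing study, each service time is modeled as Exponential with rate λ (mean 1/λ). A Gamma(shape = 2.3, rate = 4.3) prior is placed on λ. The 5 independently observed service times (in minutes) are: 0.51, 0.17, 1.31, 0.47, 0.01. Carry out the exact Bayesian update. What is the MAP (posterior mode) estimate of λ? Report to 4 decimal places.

0.9306

With a Gamma(shape α, rate β) prior on the exponential rate λ, the posterior after n observations with total T = Σxᵢ is Gamma(α+n, β+T).
Sum of observations T = 2.47 minutes; n = 5.
Posterior: Gamma(2.3+5, 4.3+2.47) = Gamma(7.3, 6.77).
Mode = (α−1)/β = 0.9306.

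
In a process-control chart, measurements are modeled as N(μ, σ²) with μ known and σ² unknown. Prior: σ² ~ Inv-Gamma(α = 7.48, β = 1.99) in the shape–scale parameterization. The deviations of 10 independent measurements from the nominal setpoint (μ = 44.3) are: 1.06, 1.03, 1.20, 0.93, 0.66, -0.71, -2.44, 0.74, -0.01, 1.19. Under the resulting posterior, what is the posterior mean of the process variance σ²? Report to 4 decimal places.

0.7546

With known mean μ and an Inverse-Gamma(α, β) prior on σ², the Normal likelihood is conjugate: posterior is Inv-Gamma(α + n/2, β + Σ(xᵢ−μ)²/2).
Σ(xᵢ−μ)² = (1.06)² + (1.03)² + (1.20)² + (0.93)² + (0.66)² + (-0.71)² + (-2.44)² + (0.74)² + (-0.01)² + (1.19)² = 13.3465.
Posterior: Inv-Gamma(7.48 + 10/2, 1.99 + 13.3465/2) = Inv-Gamma(12.48, 8.66325).
E[σ²|data] = β/(α−1) = 8.66325/11.48 = 0.7546.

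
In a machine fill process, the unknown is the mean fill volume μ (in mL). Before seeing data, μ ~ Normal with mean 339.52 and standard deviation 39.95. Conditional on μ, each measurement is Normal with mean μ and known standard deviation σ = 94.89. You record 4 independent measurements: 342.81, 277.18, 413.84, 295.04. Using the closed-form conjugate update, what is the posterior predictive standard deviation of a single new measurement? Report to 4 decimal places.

99.6895

For Normal data with known variance σ², a Normal(μ₀, σ₀²) prior on μ is conjugate. Posterior precision = 1/σ₀² + n/σ²; posterior mean is the precision-weighted average of μ₀ and x̄.
σ₀² = 39.95² = 1596.0025, σ² = 94.89² = 9004.1121; σ² + n·σ₀² = 9004.1121 + 4·1596.0025 = 15388.1221.
Posterior precision = 1/σ₀² + n/σ² = 1/1596.0025 + 4/9004.1121 = (σ² + n·σ₀²)/(σ₀²σ²) = 15388.1221/(1596.0025·9004.1121); posterior variance σₙ² = σ₀²σ²/(σ² + n·σ₀²) = 1596.0025·9004.1121/15388.1221 = 933.875188.
Predictive variance for one new observation = σₙ² + σ² = 1596.0025·9004.1121/15388.1221 + 9004.1121 = σ²·(σ₀² + 15388.1221)/15388.1221 = 9004.1121·16984.1246/15388.1221 = 9937.987288; SD = √(9004.1121·16984.1246/15388.1221) = 99.6895.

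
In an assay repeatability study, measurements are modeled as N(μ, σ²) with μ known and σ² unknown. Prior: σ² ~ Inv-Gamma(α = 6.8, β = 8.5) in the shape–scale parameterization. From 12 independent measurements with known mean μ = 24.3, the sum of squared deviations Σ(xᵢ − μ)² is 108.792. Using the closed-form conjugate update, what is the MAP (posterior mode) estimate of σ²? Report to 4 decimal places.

4.5577

With known mean μ and an Inverse-Gamma(α, β) prior on σ², the Normal likelihood is conjugate: posterior is Inv-Gamma(α + n/2, β + Σ(xᵢ−μ)²/2).
Posterior: Inv-Gamma(6.8 + 12/2, 8.5 + 108.792/2) = Inv-Gamma(12.80, 62.8960).
Mode = β/(α+1) = 62.8960/13.80 = 4.5577.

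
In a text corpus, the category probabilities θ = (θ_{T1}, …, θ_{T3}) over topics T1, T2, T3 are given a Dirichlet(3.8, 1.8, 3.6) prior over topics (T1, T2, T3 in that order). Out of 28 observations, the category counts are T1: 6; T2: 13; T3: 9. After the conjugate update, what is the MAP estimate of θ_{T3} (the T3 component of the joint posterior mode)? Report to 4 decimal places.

0.3392

The Dirichlet prior is conjugate to the Multinomial likelihood: each posterior αⱼ = prior αⱼ + observed count nⱼ.
Posterior concentration: (9.8, 14.8, 12.6), total = 37.2.
Joint mode component: (α_{T3}−1)/(Σα−K) = 11.6/34.2 = 0.3392.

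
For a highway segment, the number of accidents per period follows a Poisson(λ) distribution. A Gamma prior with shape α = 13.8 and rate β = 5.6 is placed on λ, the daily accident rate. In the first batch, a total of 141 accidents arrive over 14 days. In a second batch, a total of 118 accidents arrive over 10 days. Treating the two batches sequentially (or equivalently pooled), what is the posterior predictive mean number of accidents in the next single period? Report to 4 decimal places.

With a Gamma(shape α, rate β) prior, the Poisson likelihood is conjugate: the posterior is Gamma(α + ΣXᵢ, β + n).
After batch 1: Gamma(α+S, β+n) = Gamma(13.8+141, 5.6+14) = Gamma(154.8, 19.6).
After batch 2: Gamma(α+S, β+n) = Gamma(154.8+118, 19.6+10) = Gamma(272.8, 29.6).
The predictive distribution for one future period is NegBinom with mean α/β = 9.2162.

9.2162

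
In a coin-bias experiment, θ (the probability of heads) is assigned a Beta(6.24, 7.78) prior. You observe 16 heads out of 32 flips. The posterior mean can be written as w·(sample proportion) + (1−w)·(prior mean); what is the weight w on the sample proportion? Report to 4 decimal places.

The Beta prior is conjugate to a Binomial/Bernoulli likelihood; the update adds successes to α and failures to β.
Posterior mean = (α₀+k)/(α₀+β₀+n) = [n/(α₀+β₀+n)]·(k/n) + [(α₀+β₀)/(α₀+β₀+n)]·α₀/(α₀+β₀), so only n and the prior enter the weight.
The weight on the data is w = n/(α₀+β₀+n) = 32/(6.24+7.78+32) = 32/46.02 = 0.6953.

0.6953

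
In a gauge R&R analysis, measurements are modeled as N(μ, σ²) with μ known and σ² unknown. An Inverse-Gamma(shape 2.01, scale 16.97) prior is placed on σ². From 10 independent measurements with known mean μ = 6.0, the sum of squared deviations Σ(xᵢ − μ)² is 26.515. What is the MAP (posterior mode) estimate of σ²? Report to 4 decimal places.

3.7737

With known mean μ and an Inverse-Gamma(α, β) prior on σ², the Normal likelihood is conjugate: posterior is Inv-Gamma(α + n/2, β + Σ(xᵢ−μ)²/2).
Posterior: Inv-Gamma(2.01 + 10/2, 16.97 + 26.515/2) = Inv-Gamma(7.01, 30.2275).
Mode = β/(α+1) = 30.2275/8.01 = 3.7737.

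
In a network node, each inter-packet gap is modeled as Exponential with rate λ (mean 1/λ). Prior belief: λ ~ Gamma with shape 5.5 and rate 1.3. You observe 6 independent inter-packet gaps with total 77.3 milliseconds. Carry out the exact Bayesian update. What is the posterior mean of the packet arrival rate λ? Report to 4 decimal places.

0.1463

With a Gamma(shape α, rate β) prior on the exponential rate λ, the posterior after n observations with total T = Σxᵢ is Gamma(α+n, β+T).
Posterior: Gamma(5.5+6, 1.3+77.3) = Gamma(11.5, 78.6).
Posterior mean of λ = α/β = 11.5/78.6 = 0.1463.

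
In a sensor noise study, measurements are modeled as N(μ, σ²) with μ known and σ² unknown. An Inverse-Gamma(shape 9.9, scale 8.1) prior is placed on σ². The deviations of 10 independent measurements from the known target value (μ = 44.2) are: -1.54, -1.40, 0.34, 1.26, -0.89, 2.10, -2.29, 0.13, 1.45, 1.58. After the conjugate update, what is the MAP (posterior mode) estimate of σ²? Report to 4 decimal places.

1.1729

With known mean μ and an Inverse-Gamma(α, β) prior on σ², the Normal likelihood is conjugate: posterior is Inv-Gamma(α + n/2, β + Σ(xᵢ−μ)²/2).
Σ(xᵢ−μ)² = (-1.54)² + (-1.40)² + (0.34)² + (1.26)² + (-0.89)² + (2.10)² + (-2.29)² + (0.13)² + (1.45)² + (1.58)² = 21.0968.
Posterior: Inv-Gamma(9.9 + 10/2, 8.1 + 21.0968/2) = Inv-Gamma(14.90, 18.64840).
Mode = β/(α+1) = 18.64840/15.90 = 1.1729.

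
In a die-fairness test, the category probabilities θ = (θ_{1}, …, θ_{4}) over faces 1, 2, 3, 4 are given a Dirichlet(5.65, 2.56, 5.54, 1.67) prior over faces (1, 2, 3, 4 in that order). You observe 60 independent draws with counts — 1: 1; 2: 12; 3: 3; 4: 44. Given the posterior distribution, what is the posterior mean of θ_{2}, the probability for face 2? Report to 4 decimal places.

0.1931

The Dirichlet prior is conjugate to the Multinomial likelihood: each posterior αⱼ = prior αⱼ + observed count nⱼ.
Posterior concentration: (6.65, 14.56, 8.54, 45.67), total = 75.42.
E[θ_{2}|data] = α_{2}/Σα = 14.56/75.42 = 0.1931.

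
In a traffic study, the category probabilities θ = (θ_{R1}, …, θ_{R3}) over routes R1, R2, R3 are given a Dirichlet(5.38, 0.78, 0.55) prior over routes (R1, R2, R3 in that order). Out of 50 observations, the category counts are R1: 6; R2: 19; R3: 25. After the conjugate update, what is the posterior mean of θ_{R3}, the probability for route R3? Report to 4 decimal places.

The Dirichlet prior is conjugate to the Multinomial likelihood: each posterior αⱼ = prior αⱼ + observed count nⱼ.
Posterior concentration: (11.38, 19.78, 25.55), total = 56.71.
E[θ_{R3}|data] = α_{R3}/Σα = 25.55/56.71 = 0.4505.

0.4505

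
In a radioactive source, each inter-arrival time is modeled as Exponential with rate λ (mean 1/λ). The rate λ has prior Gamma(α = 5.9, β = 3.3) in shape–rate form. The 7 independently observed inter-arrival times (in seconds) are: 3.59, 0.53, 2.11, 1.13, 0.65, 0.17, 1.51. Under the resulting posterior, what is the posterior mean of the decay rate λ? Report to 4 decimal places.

0.9931

With a Gamma(shape α, rate β) prior on the exponential rate λ, the posterior after n observations with total T = Σxᵢ is Gamma(α+n, β+T).
Sum of observations T = 9.69 seconds; n = 7.
Posterior: Gamma(5.9+7, 3.3+9.69) = Gamma(12.9, 12.99).
Posterior mean of λ = α/β = 12.9/12.99 = 0.9931.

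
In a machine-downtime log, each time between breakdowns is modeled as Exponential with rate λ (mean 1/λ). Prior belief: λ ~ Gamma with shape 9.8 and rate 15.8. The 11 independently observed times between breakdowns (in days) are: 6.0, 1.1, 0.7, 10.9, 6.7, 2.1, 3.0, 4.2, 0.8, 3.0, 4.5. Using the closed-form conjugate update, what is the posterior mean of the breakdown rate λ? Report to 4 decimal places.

With a Gamma(shape α, rate β) prior on the exponential rate λ, the posterior after n observations with total T = Σxᵢ is Gamma(α+n, β+T).
Sum of observations T = 43.0 days; n = 11.
Posterior: Gamma(9.8+11, 15.8+43.0) = Gamma(20.8, 58.8).
Posterior mean of λ = α/β = 20.8/58.8 = 0.3537.

0.3537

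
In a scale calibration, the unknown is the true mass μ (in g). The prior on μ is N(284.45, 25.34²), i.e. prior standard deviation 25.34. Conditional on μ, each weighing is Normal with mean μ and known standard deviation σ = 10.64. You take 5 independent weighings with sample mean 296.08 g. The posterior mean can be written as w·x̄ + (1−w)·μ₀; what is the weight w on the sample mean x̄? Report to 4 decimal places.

0.9659

For Normal data with known variance σ², a Normal(μ₀, σ₀²) prior on μ is conjugate. Posterior precision = 1/σ₀² + n/σ²; posterior mean is the precision-weighted average of μ₀ and x̄.
σ₀² = 25.34² = 642.1156, σ² = 10.64² = 113.2096. Prior precision 1/σ₀² = 1/642.1156; data precision n/σ² = 5/113.2096.
w = (n/σ²)/(1/σ₀² + n/σ²) = n·σ₀²/(σ² + n·σ₀²) = 5·642.1156/(113.2096 + 5·642.1156) = 3210.578/3323.7876 = 0.9659.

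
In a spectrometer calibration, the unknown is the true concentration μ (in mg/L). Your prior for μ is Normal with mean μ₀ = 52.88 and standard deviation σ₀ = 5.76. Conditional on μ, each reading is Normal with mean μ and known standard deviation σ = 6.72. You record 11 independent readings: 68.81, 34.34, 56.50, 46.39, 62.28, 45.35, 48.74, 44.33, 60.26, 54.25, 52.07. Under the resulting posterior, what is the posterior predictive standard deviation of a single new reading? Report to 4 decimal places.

For Normal data with known variance σ², a Normal(μ₀, σ₀²) prior on μ is conjugate. Posterior precision = 1/σ₀² + n/σ²; posterior mean is the precision-weighted average of μ₀ and x̄.
σ₀² = 5.76² = 33.1776, σ² = 6.72² = 45.1584; σ² + n·σ₀² = 45.1584 + 11·33.1776 = 410.112.
Posterior precision = 1/σ₀² + n/σ² = 1/33.1776 + 11/45.1584 = (σ² + n·σ₀²)/(σ₀²σ²) = 410.112/(33.1776·45.1584); posterior variance σₙ² = σ₀²σ²/(σ² + n·σ₀²) = 33.1776·45.1584/410.112 = 3.653264.
Predictive variance for one new observation = σₙ² + σ² = 33.1776·45.1584/410.112 + 45.1584 = σ²·(σ₀² + 410.112)/410.112 = 45.1584·443.2896/410.112 = 48.811664; SD = √(45.1584·443.2896/410.112) = 6.9865.

6.9865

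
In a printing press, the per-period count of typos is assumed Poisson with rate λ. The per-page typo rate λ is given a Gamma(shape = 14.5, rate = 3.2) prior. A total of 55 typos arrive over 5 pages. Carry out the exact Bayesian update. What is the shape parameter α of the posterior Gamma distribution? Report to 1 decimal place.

With a Gamma(shape α, rate β) prior, the Poisson likelihood is conjugate: the posterior is Gamma(α + ΣXᵢ, β + n).
Posterior: Gamma(α+S, β+n) = Gamma(14.5+55, 3.2+5) = Gamma(69.5, 8.2).
Posterior α = 69.5.

69.5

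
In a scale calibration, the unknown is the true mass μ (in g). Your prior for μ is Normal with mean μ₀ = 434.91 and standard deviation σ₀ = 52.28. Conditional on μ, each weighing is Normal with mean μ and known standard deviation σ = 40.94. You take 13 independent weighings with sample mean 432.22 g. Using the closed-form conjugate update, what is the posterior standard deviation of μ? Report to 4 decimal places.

11.0960

For Normal data with known variance σ², a Normal(μ₀, σ₀²) prior on μ is conjugate. Posterior precision = 1/σ₀² + n/σ²; posterior mean is the precision-weighted average of μ₀ and x̄.
σ₀² = 52.28² = 2733.1984, σ² = 40.94² = 1676.0836; σ² + n·σ₀² = 1676.0836 + 13·2733.1984 = 37207.6628.
Posterior precision = 1/σ₀² + n/σ² = 1/2733.1984 + 13/1676.0836 = (σ² + n·σ₀²)/(σ₀²σ²) = 37207.6628/(2733.1984·1676.0836); posterior variance σₙ² = σ₀²σ²/(σ² + n·σ₀²) = 2733.1984·1676.0836/37207.6628 = 123.121655.
Posterior SD = √σₙ² = √(2733.1984·1676.0836/37207.6628) = 11.0960.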